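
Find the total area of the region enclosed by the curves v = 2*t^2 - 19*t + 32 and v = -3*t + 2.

Set the curves equal: 2*t^2 - 19*t + 32 = -3*t + 2, so 2*t^2 - 16*t + 30 = 0, which factors as 2*(t - 5)*(t - 3) = 0. The curves meet at t = 3, 5.
On [3, 5], v = -3*t + 2 is on top; that piece has area ∫[3,5] (-(2*t^2 - 16*t + 30)) dt = 8/3.

8/3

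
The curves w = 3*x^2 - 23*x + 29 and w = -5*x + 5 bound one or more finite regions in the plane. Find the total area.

Set the curves equal: 3*x^2 - 23*x + 29 = -5*x + 5, so 3*x^2 - 18*x + 24 = 0, which factors as 3*(x - 4)*(x - 2) = 0. The curves meet at x = 2, 4.
On [2, 4], w = -5*x + 5 is on top; that piece has area ∫[2,4] (-(3*x^2 - 18*x + 24)) dx = 4.

4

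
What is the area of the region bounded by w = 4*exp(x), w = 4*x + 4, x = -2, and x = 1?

-6 - 4*exp(-2) + 4*exp(1)

On [-2, 1], (4*exp(x)) - (4*x + 4) = -4*x + 4*exp(x) - 4 is ≥ 0 throughout, so the area is a single integral of |-4*x + 4*exp(x) - 4|.
∫[-2,1] (-4*x + 4*exp(x) - 4) dx = -6 - 4*exp(-2) + 4*exp(1).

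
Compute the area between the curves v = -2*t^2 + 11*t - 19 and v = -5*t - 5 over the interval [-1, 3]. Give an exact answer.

The difference (-2*t^2 + 11*t - 19) - (-5*t - 5) = -2*t^2 + 16*t - 14 changes sign at t = 1 inside [-1, 3], so split the integral there.
∫[-1,1] (-2*t^2 + 16*t - 14) dt = -88/3; the area of that piece is 88/3.
∫[1,3] (-2*t^2 + 16*t - 14) dt = 56/3.
Total area = 88/3 + 56/3 = 48.

48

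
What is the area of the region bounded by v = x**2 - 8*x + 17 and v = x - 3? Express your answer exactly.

Set the curves equal: x**2 - 8*x + 17 = x - 3, so x**2 - 9*x + 20 = 0, which factors as (x - 5)*(x - 4) = 0. The curves meet at x = 4, 5.
On [4, 5], v = x - 3 is on top; that piece has area ∫[4,5] (-(x**2 - 9*x + 20)) dx = 1/6.

1/6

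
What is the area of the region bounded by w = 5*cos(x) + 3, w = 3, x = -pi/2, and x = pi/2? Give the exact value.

10

On [-pi/2, pi/2], (5*cos(x) + 3) - (3) = 5*cos(x) is ≥ 0 throughout, so the area is a single integral of |5*cos(x)|.
∫[-pi/2,pi/2] (5*cos(x)) dx = 10.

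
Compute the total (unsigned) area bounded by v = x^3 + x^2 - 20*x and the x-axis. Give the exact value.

2521/12

The curve meets the x-axis where x^3 + x^2 - 20*x = 0, i.e. x*(x - 4)*(x + 5) = 0, at x = -5, 0, 4.
On [-5, 0] the curve lies above the axis; ∫[-5,0] (x^3 + x^2 - 20*x) dx = 1625/12, giving area 1625/12.
On [0, 4] the curve lies below the axis; ∫[0,4] (x^3 + x^2 - 20*x) dx = -224/3, giving area 224/3.
Total area = 1625/12 + 224/3 = 2521/12.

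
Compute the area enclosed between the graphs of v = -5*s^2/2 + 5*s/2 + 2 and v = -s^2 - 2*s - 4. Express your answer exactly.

125/4

Set the curves equal: -5*s^2/2 + 5*s/2 + 2 = -s^2 - 2*s - 4, so -3*s^2/2 + 9*s/2 + 6 = 0, which factors as -3*(s - 4)*(s + 1)/2 = 0. The curves meet at s = -1, 4.
On [-1, 4], v = -5*s^2/2 + 5*s/2 + 2 is on top; that piece has area ∫[-1,4] (-3*s^2/2 + 9*s/2 + 6) ds = 125/4.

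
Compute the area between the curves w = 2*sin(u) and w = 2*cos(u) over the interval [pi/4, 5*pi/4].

On [pi/4, 5*pi/4], (2*sin(u)) - (2*cos(u)) = 2*sin(u) - 2*cos(u) is ≥ 0 throughout, so the area is a single integral of |2*sin(u) - 2*cos(u)|.
∫[pi/4,5*pi/4] (2*sin(u) - 2*cos(u)) du = 4*sqrt(2).

4*sqrt(2)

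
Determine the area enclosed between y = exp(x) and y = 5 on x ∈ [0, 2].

-19 + exp(2) + 10*log(5)

The difference (exp(x)) - (5) = exp(x) - 5 changes sign at x = log(5) inside [0, 2], so split the integral there.
∫[0,log(5)] (exp(x) - 5) dx = 4 - log(3125); the area of that piece is -4 + log(3125).
∫[log(5),2] (exp(x) - 5) dx = -15 + exp(2) + 5*log(5).
Total area = (-4 + log(3125)) + (-15 + exp(2) + 5*log(5)) = -19 + exp(2) + 10*log(5).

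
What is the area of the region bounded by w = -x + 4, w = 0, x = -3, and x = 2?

On [-3, 2], (-x + 4) - (0) = -x + 4 is ≥ 0 throughout, so the area is a single integral of |-x + 4|.
∫[-3,2] (-x + 4) dx = 45/2.

45/2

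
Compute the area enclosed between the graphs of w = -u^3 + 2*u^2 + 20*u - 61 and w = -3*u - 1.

5137/12

Set the curves equal: -u^3 + 2*u^2 + 20*u - 61 = -3*u - 1, so -u^3 + 2*u^2 + 23*u - 60 = 0, which factors as -(u - 4)*(u - 3)*(u + 5) = 0. The curves meet at u = -5, 3, 4.
On [-5, 3], w = -3*u - 1 is on top; that piece has area ∫[-5,3] (-(-u^3 + 2*u^2 + 23*u - 60)) du = 1280/3.
On [3, 4], w = -u^3 + 2*u^2 + 20*u - 61 is on top; that piece has area ∫[3,4] (-u^3 + 2*u^2 + 23*u - 60) du = 17/12.
Total enclosed area = 1280/3 + 17/12 = 5137/12.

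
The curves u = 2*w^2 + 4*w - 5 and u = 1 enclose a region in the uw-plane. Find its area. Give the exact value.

64/3

Both boundary curves give u as a function of w, so integrate with respect to w. Setting them equal: 2*w^2 + 4*w - 6 = 0, i.e. 2*(w - 1)*(w + 3) = 0, so they meet at w = -3, 1.
For w in [-3, 1], u = 2*w^2 + 4*w - 5 is on the left; area = ∫[-3,1] (-(2*w^2 + 4*w - 6)) dw = 64/3.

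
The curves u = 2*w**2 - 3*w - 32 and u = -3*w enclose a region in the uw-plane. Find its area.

Both boundary curves give u as a function of w, so integrate with respect to w. Setting them equal: 2*w**2 - 32 = 0, i.e. 2*(w - 4)*(w + 4) = 0, so they meet at w = -4, 4.
For w in [-4, 4], u = 2*w**2 - 3*w - 32 is on the left; area = ∫[-4,4] (-(2*w**2 - 32)) dw = 512/3.

512/3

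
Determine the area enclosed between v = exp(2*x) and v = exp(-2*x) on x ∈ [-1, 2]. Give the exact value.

-2 + exp(-4)/2 + exp(-2)/2 + exp(2)/2 + exp(4)/2

The difference (exp(2*x)) - (exp(-2*x)) = exp(2*x) - exp(-2*x) changes sign at x = 0 inside [-1, 2], so split the integral there.
∫[-1,0] (exp(2*x) - exp(-2*x)) dx = -exp(2)/2 - exp(-2)/2 + 1; the area of that piece is -1 + exp(-2)/2 + exp(2)/2.
∫[0,2] (exp(2*x) - exp(-2*x)) dx = -1 + exp(-4)/2 + exp(4)/2.
Total area = (-1 + exp(-2)/2 + exp(2)/2) + (-1 + exp(-4)/2 + exp(4)/2) = -2 + exp(-4)/2 + exp(-2)/2 + exp(2)/2 + exp(4)/2.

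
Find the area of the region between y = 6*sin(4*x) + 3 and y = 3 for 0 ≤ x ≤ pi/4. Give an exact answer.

3

On [0, pi/4], (6*sin(4*x) + 3) - (3) = 6*sin(4*x) is ≥ 0 throughout, so the area is a single integral of |6*sin(4*x)|.
∫[0,pi/4] (6*sin(4*x)) dx = 3.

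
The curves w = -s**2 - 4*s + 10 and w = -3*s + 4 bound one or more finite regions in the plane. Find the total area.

125/6

Set the curves equal: -s**2 - 4*s + 10 = -3*s + 4, so -s**2 - s + 6 = 0, which factors as -(s - 2)*(s + 3) = 0. The curves meet at s = -3, 2.
On [-3, 2], w = -s**2 - 4*s + 10 is on top; that piece has area ∫[-3,2] (-s**2 - s + 6) ds = 125/6.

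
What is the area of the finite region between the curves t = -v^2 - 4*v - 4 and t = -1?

4/3

Both boundary curves give t as a function of v, so integrate with respect to v. Setting them equal: -v^2 - 4*v - 3 = 0, i.e. -(v + 1)*(v + 3) = 0, so they meet at v = -3, -1.
For v in [-3, -1], t = -v^2 - 4*v - 4 is on the right; area = ∫[-3,-1] (-v^2 - 4*v - 3) dv = 4/3.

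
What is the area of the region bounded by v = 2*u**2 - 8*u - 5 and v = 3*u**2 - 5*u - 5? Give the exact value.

9/2

Set the curves equal: 2*u**2 - 8*u - 5 = 3*u**2 - 5*u - 5, so -u**2 - 3*u = 0, which factors as -u*(u + 3) = 0. The curves meet at u = -3, 0.
On [-3, 0], v = 2*u**2 - 8*u - 5 is on top; that piece has area ∫[-3,0] (-u**2 - 3*u) du = 9/2.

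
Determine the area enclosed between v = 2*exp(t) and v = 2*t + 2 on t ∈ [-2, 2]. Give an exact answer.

On [-2, 2], (2*exp(t)) - (2*t + 2) = -2*t + 2*exp(t) - 2 is ≥ 0 throughout, so the area is a single integral of |-2*t + 2*exp(t) - 2|.
∫[-2,2] (-2*t + 2*exp(t) - 2) dt = -8 - 2*exp(-2) + 2*exp(2).

-8 - 2*exp(-2) + 2*exp(2)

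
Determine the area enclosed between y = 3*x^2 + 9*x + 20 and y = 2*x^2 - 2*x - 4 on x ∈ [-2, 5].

On [-2, 5], (3*x^2 + 9*x + 20) - (2*x^2 - 2*x - 4) = x^2 + 11*x + 24 is ≥ 0 throughout, so the area is a single integral of |x^2 + 11*x + 24|.
∫[-2,5] (x^2 + 11*x + 24) dx = 1967/6.

1967/6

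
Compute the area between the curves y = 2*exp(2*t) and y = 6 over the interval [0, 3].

-23 + 6*log(3) + exp(6)

The difference (2*exp(2*t)) - (6) = 2*exp(2*t) - 6 changes sign at t = log(3)/2 inside [0, 3], so split the integral there.
∫[0,log(3)/2] (2*exp(2*t) - 6) dt = 2 - log(27); the area of that piece is -2 + log(27).
∫[log(3)/2,3] (2*exp(2*t) - 6) dt = -21 + 3*log(3) + exp(6).
Total area = (-2 + log(27)) + (-21 + 3*log(3) + exp(6)) = -23 + 6*log(3) + exp(6).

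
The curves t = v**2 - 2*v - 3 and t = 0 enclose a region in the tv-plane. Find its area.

32/3

Both boundary curves give t as a function of v, so integrate with respect to v. Setting them equal: v**2 - 2*v - 3 = 0, i.e. (v - 3)*(v + 1) = 0, so they meet at v = -1, 3.
For v in [-1, 3], t = v**2 - 2*v - 3 is on the left; area = ∫[-1,3] (-(v**2 - 2*v - 3)) dv = 32/3.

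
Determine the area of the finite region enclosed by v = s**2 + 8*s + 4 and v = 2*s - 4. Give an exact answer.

Set the curves equal: s**2 + 8*s + 4 = 2*s - 4, so s**2 + 6*s + 8 = 0, which factors as (s + 2)*(s + 4) = 0. The curves meet at s = -4, -2.
On [-4, -2], v = 2*s - 4 is on top; that piece has area ∫[-4,-2] (-(s**2 + 6*s + 8)) ds = 4/3.

4/3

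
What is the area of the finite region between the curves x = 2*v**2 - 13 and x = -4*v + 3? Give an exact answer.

Both boundary curves give x as a function of v, so integrate with respect to v. Setting them equal: 2*v**2 + 4*v - 16 = 0, i.e. 2*(v - 2)*(v + 4) = 0, so they meet at v = -4, 2.
For v in [-4, 2], x = 2*v**2 - 13 is on the left; area = ∫[-4,2] (-(2*v**2 + 4*v - 16)) dv = 72.

72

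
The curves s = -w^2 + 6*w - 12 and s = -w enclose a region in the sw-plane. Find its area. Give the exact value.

Both boundary curves give s as a function of w, so integrate with respect to w. Setting them equal: -w^2 + 7*w - 12 = 0, i.e. -(w - 4)*(w - 3) = 0, so they meet at w = 3, 4.
For w in [3, 4], s = -w^2 + 6*w - 12 is on the right; area = ∫[3,4] (-w^2 + 7*w - 12) dw = 1/6.

1/6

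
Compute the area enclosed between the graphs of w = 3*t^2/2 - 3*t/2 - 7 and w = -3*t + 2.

Set the curves equal: 3*t^2/2 - 3*t/2 - 7 = -3*t + 2, so 3*t^2/2 + 3*t/2 - 9 = 0, which factors as 3*(t - 2)*(t + 3)/2 = 0. The curves meet at t = -3, 2.
On [-3, 2], w = -3*t + 2 is on top; that piece has area ∫[-3,2] (-(3*t^2/2 + 3*t/2 - 9)) dt = 125/4.

125/4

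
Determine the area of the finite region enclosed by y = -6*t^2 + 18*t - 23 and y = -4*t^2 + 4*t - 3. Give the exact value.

9

Set the curves equal: -6*t^2 + 18*t - 23 = -4*t^2 + 4*t - 3, so -2*t^2 + 14*t - 20 = 0, which factors as -2*(t - 5)*(t - 2) = 0. The curves meet at t = 2, 5.
On [2, 5], y = -6*t^2 + 18*t - 23 is on top; that piece has area ∫[2,5] (-2*t^2 + 14*t - 20) dt = 9.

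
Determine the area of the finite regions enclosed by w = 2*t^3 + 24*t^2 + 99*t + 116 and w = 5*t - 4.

1

Set the curves equal: 2*t^3 + 24*t^2 + 99*t + 116 = 5*t - 4, so 2*t^3 + 24*t^2 + 94*t + 120 = 0, which factors as 2*(t + 3)*(t + 4)*(t + 5) = 0. The curves meet at t = -5, -4, -3.
On [-5, -4], w = 2*t^3 + 24*t^2 + 99*t + 116 is on top; that piece has area ∫[-5,-4] (2*t^3 + 24*t^2 + 94*t + 120) dt = 1/2.
On [-4, -3], w = 5*t - 4 is on top; that piece has area ∫[-4,-3] (-(2*t^3 + 24*t^2 + 94*t + 120)) dt = 1/2.
Total enclosed area = 1/2 + 1/2 = 1.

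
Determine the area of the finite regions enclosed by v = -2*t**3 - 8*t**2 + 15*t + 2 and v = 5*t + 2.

Set the curves equal: -2*t**3 - 8*t**2 + 15*t + 2 = 5*t + 2, so -2*t**3 - 8*t**2 + 10*t = 0, which factors as -2*t*(t - 1)*(t + 5) = 0. The curves meet at t = -5, 0, 1.
On [-5, 0], v = 5*t + 2 is on top; that piece has area ∫[-5,0] (-(-2*t**3 - 8*t**2 + 10*t)) dt = 875/6.
On [0, 1], v = -2*t**3 - 8*t**2 + 15*t + 2 is on top; that piece has area ∫[0,1] (-2*t**3 - 8*t**2 + 10*t) dt = 11/6.
Total enclosed area = 875/6 + 11/6 = 443/3.

443/3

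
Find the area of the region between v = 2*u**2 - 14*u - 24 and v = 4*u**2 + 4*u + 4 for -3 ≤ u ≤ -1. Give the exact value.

10

The difference (2*u**2 - 14*u - 24) - (4*u**2 + 4*u + 4) = -2*u**2 - 18*u - 28 changes sign at u = -2 inside [-3, -1], so split the integral there.
∫[-3,-2] (-2*u**2 - 18*u - 28) du = 13/3.
∫[-2,-1] (-2*u**2 - 18*u - 28) du = -17/3; the area of that piece is 17/3.
Total area = 13/3 + 17/3 = 10.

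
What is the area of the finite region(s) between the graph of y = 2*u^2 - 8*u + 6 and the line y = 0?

8/3

The curve meets the u-axis where 2*u^2 - 8*u + 6 = 0, i.e. 2*(u - 3)*(u - 1) = 0, at u = 1, 3.
On [1, 3] the curve lies below the axis; ∫[1,3] (2*u^2 - 8*u + 6) du = -8/3, giving area 8/3.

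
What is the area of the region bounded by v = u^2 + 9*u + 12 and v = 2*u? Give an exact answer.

1/6

Set the curves equal: u^2 + 9*u + 12 = 2*u, so u^2 + 7*u + 12 = 0, which factors as (u + 3)*(u + 4) = 0. The curves meet at u = -4, -3.
On [-4, -3], v = 2*u is on top; that piece has area ∫[-4,-3] (-(u^2 + 7*u + 12)) du = 1/6.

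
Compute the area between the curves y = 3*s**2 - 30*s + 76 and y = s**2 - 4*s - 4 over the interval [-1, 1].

484/3

On [-1, 1], (3*s**2 - 30*s + 76) - (s**2 - 4*s - 4) = 2*s**2 - 26*s + 80 is ≥ 0 throughout, so the area is a single integral of |2*s**2 - 26*s + 80|.
∫[-1,1] (2*s**2 - 26*s + 80) ds = 484/3.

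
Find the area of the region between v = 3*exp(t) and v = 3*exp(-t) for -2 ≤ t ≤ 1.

The difference (3*exp(t)) - (3*exp(-t)) = 3*exp(t) - 3*exp(-t) changes sign at t = 0 inside [-2, 1], so split the integral there.
∫[-2,0] (3*exp(t) - 3*exp(-t)) dt = -3*exp(2) - 3*exp(-2) + 6; the area of that piece is -6 + 3*exp(-2) + 3*exp(2).
∫[0,1] (3*exp(t) - 3*exp(-t)) dt = -6 + 3*exp(-1) + 3*exp(1).
Total area = (-6 + 3*exp(-2) + 3*exp(2)) + (-6 + 3*exp(-1) + 3*exp(1)) = -12 + 3*exp(-2) + 3*exp(-1) + 3*exp(1) + 3*exp(2).

-12 + 3*exp(-2) + 3*exp(-1) + 3*exp(1) + 3*exp(2)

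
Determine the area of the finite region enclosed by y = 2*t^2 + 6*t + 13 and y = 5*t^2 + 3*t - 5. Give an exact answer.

125/2

Set the curves equal: 2*t^2 + 6*t + 13 = 5*t^2 + 3*t - 5, so -3*t^2 + 3*t + 18 = 0, which factors as -3*(t - 3)*(t + 2) = 0. The curves meet at t = -2, 3.
On [-2, 3], y = 2*t^2 + 6*t + 13 is on top; that piece has area ∫[-2,3] (-3*t^2 + 3*t + 18) dt = 125/2.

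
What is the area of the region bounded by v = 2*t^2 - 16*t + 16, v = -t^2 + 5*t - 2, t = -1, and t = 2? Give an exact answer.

The difference (2*t^2 - 16*t + 16) - (-t^2 + 5*t - 2) = 3*t^2 - 21*t + 18 changes sign at t = 1 inside [-1, 2], so split the integral there.
∫[-1,1] (3*t^2 - 21*t + 18) dt = 38.
∫[1,2] (3*t^2 - 21*t + 18) dt = -13/2; the area of that piece is 13/2.
Total area = 38 + 13/2 = 89/2.

89/2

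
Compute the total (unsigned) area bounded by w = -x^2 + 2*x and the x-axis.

The curve meets the x-axis where -x^2 + 2*x = 0, i.e. -x*(x - 2) = 0, at x = 0, 2.
On [0, 2] the curve lies above the axis; ∫[0,2] (-x^2 + 2*x) dx = 4/3, giving area 4/3.

4/3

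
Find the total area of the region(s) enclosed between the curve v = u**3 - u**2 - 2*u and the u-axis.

37/12

The curve meets the u-axis where u**3 - u**2 - 2*u = 0, i.e. u*(u - 2)*(u + 1) = 0, at u = -1, 0, 2.
On [-1, 0] the curve lies above the axis; ∫[-1,0] (u**3 - u**2 - 2*u) du = 5/12, giving area 5/12.
On [0, 2] the curve lies below the axis; ∫[0,2] (u**3 - u**2 - 2*u) du = -8/3, giving area 8/3.
Total area = 5/12 + 8/3 = 37/12.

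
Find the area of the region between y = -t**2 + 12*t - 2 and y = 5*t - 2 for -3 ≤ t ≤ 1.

The difference (-t**2 + 12*t - 2) - (5*t - 2) = -t**2 + 7*t changes sign at t = 0 inside [-3, 1], so split the integral there.
∫[-3,0] (-t**2 + 7*t) dt = -81/2; the area of that piece is 81/2.
∫[0,1] (-t**2 + 7*t) dt = 19/6.
Total area = 81/2 + 19/6 = 131/3.

131/3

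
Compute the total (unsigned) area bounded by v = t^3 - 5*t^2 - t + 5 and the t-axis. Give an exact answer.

The curve meets the t-axis where t^3 - 5*t^2 - t + 5 = 0, i.e. (t - 5)*(t - 1)*(t + 1) = 0, at t = -1, 1, 5.
On [-1, 1] the curve lies above the axis; ∫[-1,1] (t^3 - 5*t^2 - t + 5) dt = 20/3, giving area 20/3.
On [1, 5] the curve lies below the axis; ∫[1,5] (t^3 - 5*t^2 - t + 5) dt = -128/3, giving area 128/3.
Total area = 20/3 + 128/3 = 148/3.

148/3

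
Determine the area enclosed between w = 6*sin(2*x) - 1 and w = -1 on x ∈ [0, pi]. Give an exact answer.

The difference (6*sin(2*x) - 1) - (-1) = 6*sin(2*x) changes sign at x = pi/2 inside [0, pi], so split the integral there.
∫[0,pi/2] (6*sin(2*x)) dx = 6.
∫[pi/2,pi] (6*sin(2*x)) dx = -6; the area of that piece is 6.
Total area = 6 + 6 = 12.

12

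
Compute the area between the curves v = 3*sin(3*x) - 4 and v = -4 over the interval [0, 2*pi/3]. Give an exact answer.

The difference (3*sin(3*x) - 4) - (-4) = 3*sin(3*x) changes sign at x = pi/3 inside [0, 2*pi/3], so split the integral there.
∫[0,pi/3] (3*sin(3*x)) dx = 2.
∫[pi/3,2*pi/3] (3*sin(3*x)) dx = -2; the area of that piece is 2.
Total area = 2 + 2 = 4.

4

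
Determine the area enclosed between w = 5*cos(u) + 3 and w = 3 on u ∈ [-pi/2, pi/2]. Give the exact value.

On [-pi/2, pi/2], (5*cos(u) + 3) - (3) = 5*cos(u) is ≥ 0 throughout, so the area is a single integral of |5*cos(u)|.
∫[-pi/2,pi/2] (5*cos(u)) du = 10.

10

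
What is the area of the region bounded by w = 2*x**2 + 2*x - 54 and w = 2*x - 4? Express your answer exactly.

1000/3

Set the curves equal: 2*x**2 + 2*x - 54 = 2*x - 4, so 2*x**2 - 50 = 0, which factors as 2*(x - 5)*(x + 5) = 0. The curves meet at x = -5, 5.
On [-5, 5], w = 2*x - 4 is on top; that piece has area ∫[-5,5] (-(2*x**2 - 50)) dx = 1000/3.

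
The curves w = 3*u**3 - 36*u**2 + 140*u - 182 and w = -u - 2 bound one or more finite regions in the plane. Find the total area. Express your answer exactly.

3/2

Set the curves equal: 3*u**3 - 36*u**2 + 140*u - 182 = -u - 2, so 3*u**3 - 36*u**2 + 141*u - 180 = 0, which factors as 3*(u - 5)*(u - 4)*(u - 3) = 0. The curves meet at u = 3, 4, 5.
On [3, 4], w = 3*u**3 - 36*u**2 + 140*u - 182 is on top; that piece has area ∫[3,4] (3*u**3 - 36*u**2 + 141*u - 180) du = 3/4.
On [4, 5], w = -u - 2 is on top; that piece has area ∫[4,5] (-(3*u**3 - 36*u**2 + 141*u - 180)) du = 3/4.
Total enclosed area = 3/4 + 3/4 = 3/2.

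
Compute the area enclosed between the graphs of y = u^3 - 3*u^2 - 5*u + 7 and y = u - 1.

Set the curves equal: u^3 - 3*u^2 - 5*u + 7 = u - 1, so u^3 - 3*u^2 - 6*u + 8 = 0, which factors as (u - 4)*(u - 1)*(u + 2) = 0. The curves meet at u = -2, 1, 4.
On [-2, 1], y = u^3 - 3*u^2 - 5*u + 7 is on top; that piece has area ∫[-2,1] (u^3 - 3*u^2 - 6*u + 8) du = 81/4.
On [1, 4], y = u - 1 is on top; that piece has area ∫[1,4] (-(u^3 - 3*u^2 - 6*u + 8)) du = 81/4.
Total enclosed area = 81/4 + 81/4 = 81/2.

81/2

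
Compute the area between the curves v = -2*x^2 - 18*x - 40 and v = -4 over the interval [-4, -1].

The difference (-2*x^2 - 18*x - 40) - (-4) = -2*x^2 - 18*x - 36 changes sign at x = -3 inside [-4, -1], so split the integral there.
∫[-4,-3] (-2*x^2 - 18*x - 36) dx = 7/3.
∫[-3,-1] (-2*x^2 - 18*x - 36) dx = -52/3; the area of that piece is 52/3.
Total area = 7/3 + 52/3 = 59/3.

59/3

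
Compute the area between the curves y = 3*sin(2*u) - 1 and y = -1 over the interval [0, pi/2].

On [0, pi/2], (3*sin(2*u) - 1) - (-1) = 3*sin(2*u) is ≥ 0 throughout, so the area is a single integral of |3*sin(2*u)|.
∫[0,pi/2] (3*sin(2*u)) du = 3.

3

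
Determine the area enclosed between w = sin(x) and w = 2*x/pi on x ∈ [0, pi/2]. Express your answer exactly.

1 - pi/4

On [0, pi/2], (sin(x)) - (2*x/pi) = -2*x/pi + sin(x) is ≥ 0 throughout, so the area is a single integral of |-2*x/pi + sin(x)|.
∫[0,pi/2] (-2*x/pi + sin(x)) dx = 1 - pi/4.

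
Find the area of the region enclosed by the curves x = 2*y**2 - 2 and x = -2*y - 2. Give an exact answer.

1/3

Both boundary curves give x as a function of y, so integrate with respect to y. Setting them equal: 2*y**2 + 2*y = 0, i.e. 2*y*(y + 1) = 0, so they meet at y = -1, 0.
For y in [-1, 0], x = 2*y**2 - 2 is on the left; area = ∫[-1,0] (-(2*y**2 + 2*y)) dy = 1/3.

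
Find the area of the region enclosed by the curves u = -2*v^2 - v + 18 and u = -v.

72

Both boundary curves give u as a function of v, so integrate with respect to v. Setting them equal: -2*v^2 + 18 = 0, i.e. -2*(v - 3)*(v + 3) = 0, so they meet at v = -3, 3.
For v in [-3, 3], u = -2*v^2 - v + 18 is on the right; area = ∫[-3,3] (-2*v^2 + 18) dv = 72.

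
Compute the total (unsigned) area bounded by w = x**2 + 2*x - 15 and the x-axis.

The curve meets the x-axis where x**2 + 2*x - 15 = 0, i.e. (x - 3)*(x + 5) = 0, at x = -5, 3.
On [-5, 3] the curve lies below the axis; ∫[-5,3] (x**2 + 2*x - 15) dx = -256/3, giving area 256/3.

256/3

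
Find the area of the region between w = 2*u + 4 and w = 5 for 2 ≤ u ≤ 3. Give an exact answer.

On [2, 3], (2*u + 4) - (5) = 2*u - 1 is ≥ 0 throughout, so the area is a single integral of |2*u - 1|.
∫[2,3] (2*u - 1) du = 4.

4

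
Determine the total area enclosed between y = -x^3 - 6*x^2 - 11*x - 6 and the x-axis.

The curve meets the x-axis where -x^3 - 6*x^2 - 11*x - 6 = 0, i.e. -(x + 1)*(x + 2)*(x + 3) = 0, at x = -3, -2, -1.
On [-3, -2] the curve lies below the axis; ∫[-3,-2] (-x^3 - 6*x^2 - 11*x - 6) dx = -1/4, giving area 1/4.
On [-2, -1] the curve lies above the axis; ∫[-2,-1] (-x^3 - 6*x^2 - 11*x - 6) dx = 1/4, giving area 1/4.
Total area = 1/4 + 1/4 = 1/2.

1/2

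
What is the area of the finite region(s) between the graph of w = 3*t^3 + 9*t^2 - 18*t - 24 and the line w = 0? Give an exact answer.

243/2

The curve meets the t-axis where 3*t^3 + 9*t^2 - 18*t - 24 = 0, i.e. 3*(t - 2)*(t + 1)*(t + 4) = 0, at t = -4, -1, 2.
On [-4, -1] the curve lies above the axis; ∫[-4,-1] (3*t^3 + 9*t^2 - 18*t - 24) dt = 243/4, giving area 243/4.
On [-1, 2] the curve lies below the axis; ∫[-1,2] (3*t^3 + 9*t^2 - 18*t - 24) dt = -243/4, giving area 243/4.
Total area = 243/4 + 243/4 = 243/2.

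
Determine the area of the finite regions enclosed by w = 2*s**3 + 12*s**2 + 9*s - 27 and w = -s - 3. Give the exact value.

131/2

Set the curves equal: 2*s**3 + 12*s**2 + 9*s - 27 = -s - 3, so 2*s**3 + 12*s**2 + 10*s - 24 = 0, which factors as 2*(s - 1)*(s + 3)*(s + 4) = 0. The curves meet at s = -4, -3, 1.
On [-4, -3], w = 2*s**3 + 12*s**2 + 9*s - 27 is on top; that piece has area ∫[-4,-3] (2*s**3 + 12*s**2 + 10*s - 24) ds = 3/2.
On [-3, 1], w = -s - 3 is on top; that piece has area ∫[-3,1] (-(2*s**3 + 12*s**2 + 10*s - 24)) ds = 64.
Total enclosed area = 3/2 + 64 = 131/2.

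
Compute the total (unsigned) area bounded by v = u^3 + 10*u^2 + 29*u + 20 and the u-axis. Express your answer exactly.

71/6

The curve meets the u-axis where u^3 + 10*u^2 + 29*u + 20 = 0, i.e. (u + 1)*(u + 4)*(u + 5) = 0, at u = -5, -4, -1.
On [-5, -4] the curve lies above the axis; ∫[-5,-4] (u^3 + 10*u^2 + 29*u + 20) du = 7/12, giving area 7/12.
On [-4, -1] the curve lies below the axis; ∫[-4,-1] (u^3 + 10*u^2 + 29*u + 20) du = -45/4, giving area 45/4.
Total area = 7/12 + 45/4 = 71/6.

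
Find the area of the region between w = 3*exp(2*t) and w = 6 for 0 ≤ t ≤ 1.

The difference (3*exp(2*t)) - (6) = 3*exp(2*t) - 6 changes sign at t = log(2)/2 inside [0, 1], so split the integral there.
∫[0,log(2)/2] (3*exp(2*t) - 6) dt = 3/2 - log(8); the area of that piece is -3/2 + log(8).
∫[log(2)/2,1] (3*exp(2*t) - 6) dt = -9 + 3*log(2) + 3*exp(2)/2.
Total area = (-3/2 + log(8)) + (-9 + 3*log(2) + 3*exp(2)/2) = -21/2 + 6*log(2) + 3*exp(2)/2.

-21/2 + 6*log(2) + 3*exp(2)/2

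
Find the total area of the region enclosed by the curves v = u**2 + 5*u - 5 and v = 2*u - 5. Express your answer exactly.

Set the curves equal: u**2 + 5*u - 5 = 2*u - 5, so u**2 + 3*u = 0, which factors as u*(u + 3) = 0. The curves meet at u = -3, 0.
On [-3, 0], v = 2*u - 5 is on top; that piece has area ∫[-3,0] (-(u**2 + 3*u)) du = 9/2.

9/2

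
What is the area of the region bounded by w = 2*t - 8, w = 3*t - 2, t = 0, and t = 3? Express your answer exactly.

45/2

On [0, 3], (2*t - 8) - (3*t - 2) = -t - 6 is ≤ 0 throughout, so the area is a single integral of |-t - 6|.
∫[0,3] (-t - 6) dt = -45/2; the area of that piece is 45/2.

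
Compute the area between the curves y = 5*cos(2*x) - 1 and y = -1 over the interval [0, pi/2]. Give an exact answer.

The difference (5*cos(2*x) - 1) - (-1) = 5*cos(2*x) changes sign at x = pi/4 inside [0, pi/2], so split the integral there.
∫[0,pi/4] (5*cos(2*x)) dx = 5/2.
∫[pi/4,pi/2] (5*cos(2*x)) dx = -5/2; the area of that piece is 5/2.
Total area = 5/2 + 5/2 = 5.

5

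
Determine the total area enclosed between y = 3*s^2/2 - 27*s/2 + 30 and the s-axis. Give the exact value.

The curve meets the s-axis where 3*s^2/2 - 27*s/2 + 30 = 0, i.e. 3*(s - 5)*(s - 4)/2 = 0, at s = 4, 5.
On [4, 5] the curve lies below the axis; ∫[4,5] (3*s^2/2 - 27*s/2 + 30) ds = -1/4, giving area 1/4.

1/4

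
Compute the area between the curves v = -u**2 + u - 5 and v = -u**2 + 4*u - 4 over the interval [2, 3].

On [2, 3], (-u**2 + u - 5) - (-u**2 + 4*u - 4) = -3*u - 1 is ≤ 0 throughout, so the area is a single integral of |-3*u - 1|.
∫[2,3] (-3*u - 1) du = -17/2; the area of that piece is 17/2.

17/2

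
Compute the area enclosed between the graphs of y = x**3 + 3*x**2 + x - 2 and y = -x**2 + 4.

71/6

Set the curves equal: x**3 + 3*x**2 + x - 2 = -x**2 + 4, so x**3 + 4*x**2 + x - 6 = 0, which factors as (x - 1)*(x + 2)*(x + 3) = 0. The curves meet at x = -3, -2, 1.
On [-3, -2], y = x**3 + 3*x**2 + x - 2 is on top; that piece has area ∫[-3,-2] (x**3 + 4*x**2 + x - 6) dx = 7/12.
On [-2, 1], y = -x**2 + 4 is on top; that piece has area ∫[-2,1] (-(x**3 + 4*x**2 + x - 6)) dx = 45/4.
Total enclosed area = 7/12 + 45/4 = 71/6.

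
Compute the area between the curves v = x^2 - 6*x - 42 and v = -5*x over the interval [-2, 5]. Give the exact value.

1561/6

On [-2, 5], (x^2 - 6*x - 42) - (-5*x) = x^2 - x - 42 is ≤ 0 throughout, so the area is a single integral of |x^2 - x - 42|.
∫[-2,5] (x^2 - x - 42) dx = -1561/6; the area of that piece is 1561/6.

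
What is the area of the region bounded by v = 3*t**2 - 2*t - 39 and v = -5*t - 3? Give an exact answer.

Set the curves equal: 3*t**2 - 2*t - 39 = -5*t - 3, so 3*t**2 + 3*t - 36 = 0, which factors as 3*(t - 3)*(t + 4) = 0. The curves meet at t = -4, 3.
On [-4, 3], v = -5*t - 3 is on top; that piece has area ∫[-4,3] (-(3*t**2 + 3*t - 36)) dt = 343/2.

343/2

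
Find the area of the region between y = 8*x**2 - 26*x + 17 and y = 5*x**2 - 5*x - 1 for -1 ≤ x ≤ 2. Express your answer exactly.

The difference (8*x**2 - 26*x + 17) - (5*x**2 - 5*x - 1) = 3*x**2 - 21*x + 18 changes sign at x = 1 inside [-1, 2], so split the integral there.
∫[-1,1] (3*x**2 - 21*x + 18) dx = 38.
∫[1,2] (3*x**2 - 21*x + 18) dx = -13/2; the area of that piece is 13/2.
Total area = 38 + 13/2 = 89/2.

89/2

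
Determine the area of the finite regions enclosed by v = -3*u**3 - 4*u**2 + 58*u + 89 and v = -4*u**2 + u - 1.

Set the curves equal: -3*u**3 - 4*u**2 + 58*u + 89 = -4*u**2 + u - 1, so -3*u**3 + 57*u + 90 = 0, which factors as -3*(u - 5)*(u + 2)*(u + 3) = 0. The curves meet at u = -3, -2, 5.
On [-3, -2], v = -4*u**2 + u - 1 is on top; that piece has area ∫[-3,-2] (-(-3*u**3 + 57*u + 90)) du = 15/4.
On [-2, 5], v = -3*u**3 - 4*u**2 + 58*u + 89 is on top; that piece has area ∫[-2,5] (-3*u**3 + 57*u + 90) du = 3087/4.
Total enclosed area = 15/4 + 3087/4 = 1551/2.

1551/2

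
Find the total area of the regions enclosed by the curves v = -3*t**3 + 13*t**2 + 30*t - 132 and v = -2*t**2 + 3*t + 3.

Set the curves equal: -3*t**3 + 13*t**2 + 30*t - 132 = -2*t**2 + 3*t + 3, so -3*t**3 + 15*t**2 + 27*t - 135 = 0, which factors as -3*(t - 5)*(t - 3)*(t + 3) = 0. The curves meet at t = -3, 3, 5.
On [-3, 3], v = -2*t**2 + 3*t + 3 is on top; that piece has area ∫[-3,3] (-(-3*t**3 + 15*t**2 + 27*t - 135)) dt = 540.
On [3, 5], v = -3*t**3 + 13*t**2 + 30*t - 132 is on top; that piece has area ∫[3,5] (-3*t**3 + 15*t**2 + 27*t - 135) dt = 28.
Total enclosed area = 540 + 28 = 568.

568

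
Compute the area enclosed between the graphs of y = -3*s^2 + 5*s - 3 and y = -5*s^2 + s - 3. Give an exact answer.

Set the curves equal: -3*s^2 + 5*s - 3 = -5*s^2 + s - 3, so 2*s^2 + 4*s = 0, which factors as 2*s*(s + 2) = 0. The curves meet at s = -2, 0.
On [-2, 0], y = -5*s^2 + s - 3 is on top; that piece has area ∫[-2,0] (-(2*s^2 + 4*s)) ds = 8/3.

8/3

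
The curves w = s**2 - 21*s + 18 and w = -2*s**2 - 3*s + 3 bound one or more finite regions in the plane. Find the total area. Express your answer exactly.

Set the curves equal: s**2 - 21*s + 18 = -2*s**2 - 3*s + 3, so 3*s**2 - 18*s + 15 = 0, which factors as 3*(s - 5)*(s - 1) = 0. The curves meet at s = 1, 5.
On [1, 5], w = -2*s**2 - 3*s + 3 is on top; that piece has area ∫[1,5] (-(3*s**2 - 18*s + 15)) ds = 32.

32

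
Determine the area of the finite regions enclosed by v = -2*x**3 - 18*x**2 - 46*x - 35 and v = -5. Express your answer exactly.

Set the curves equal: -2*x**3 - 18*x**2 - 46*x - 35 = -5, so -2*x**3 - 18*x**2 - 46*x - 30 = 0, which factors as -2*(x + 1)*(x + 3)*(x + 5) = 0. The curves meet at x = -5, -3, -1.
On [-5, -3], v = -5 is on top; that piece has area ∫[-5,-3] (-(-2*x**3 - 18*x**2 - 46*x - 30)) dx = 8.
On [-3, -1], v = -2*x**3 - 18*x**2 - 46*x - 35 is on top; that piece has area ∫[-3,-1] (-2*x**3 - 18*x**2 - 46*x - 30) dx = 8.
Total enclosed area = 8 + 8 = 16.

16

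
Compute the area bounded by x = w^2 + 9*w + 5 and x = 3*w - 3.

4/3

Both boundary curves give x as a function of w, so integrate with respect to w. Setting them equal: w^2 + 6*w + 8 = 0, i.e. (w + 2)*(w + 4) = 0, so they meet at w = -4, -2.
For w in [-4, -2], x = w^2 + 9*w + 5 is on the left; area = ∫[-4,-2] (-(w^2 + 6*w + 8)) dw = 4/3.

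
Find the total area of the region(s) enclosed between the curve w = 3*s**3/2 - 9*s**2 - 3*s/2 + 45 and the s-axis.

1221/8

The curve meets the s-axis where 3*s**3/2 - 9*s**2 - 3*s/2 + 45 = 0, i.e. 3*(s - 5)*(s - 3)*(s + 2)/2 = 0, at s = -2, 3, 5.
On [-2, 3] the curve lies above the axis; ∫[-2,3] (3*s**3/2 - 9*s**2 - 3*s/2 + 45) ds = 1125/8, giving area 1125/8.
On [3, 5] the curve lies below the axis; ∫[3,5] (3*s**3/2 - 9*s**2 - 3*s/2 + 45) ds = -12, giving area 12.
Total area = 1125/8 + 12 = 1221/8.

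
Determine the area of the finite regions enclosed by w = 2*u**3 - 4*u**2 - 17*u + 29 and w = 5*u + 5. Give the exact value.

Set the curves equal: 2*u**3 - 4*u**2 - 17*u + 29 = 5*u + 5, so 2*u**3 - 4*u**2 - 22*u + 24 = 0, which factors as 2*(u - 4)*(u - 1)*(u + 3) = 0. The curves meet at u = -3, 1, 4.
On [-3, 1], w = 2*u**3 - 4*u**2 - 17*u + 29 is on top; that piece has area ∫[-3,1] (2*u**3 - 4*u**2 - 22*u + 24) du = 320/3.
On [1, 4], w = 5*u + 5 is on top; that piece has area ∫[1,4] (-(2*u**3 - 4*u**2 - 22*u + 24)) du = 99/2.
Total enclosed area = 320/3 + 99/2 = 937/6.

937/6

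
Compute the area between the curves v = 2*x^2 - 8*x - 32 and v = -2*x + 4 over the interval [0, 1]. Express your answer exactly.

On [0, 1], (2*x^2 - 8*x - 32) - (-2*x + 4) = 2*x^2 - 6*x - 36 is ≤ 0 throughout, so the area is a single integral of |2*x^2 - 6*x - 36|.
∫[0,1] (2*x^2 - 6*x - 36) dx = -115/3; the area of that piece is 115/3.

115/3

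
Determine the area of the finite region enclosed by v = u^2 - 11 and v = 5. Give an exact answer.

Set the curves equal: u^2 - 11 = 5, so u^2 - 16 = 0, which factors as (u - 4)*(u + 4) = 0. The curves meet at u = -4, 4.
On [-4, 4], v = 5 is on top; that piece has area ∫[-4,4] (-(u^2 - 16)) du = 256/3.

256/3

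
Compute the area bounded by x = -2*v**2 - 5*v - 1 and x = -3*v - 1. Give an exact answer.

1/3

Both boundary curves give x as a function of v, so integrate with respect to v. Setting them equal: -2*v**2 - 2*v = 0, i.e. -2*v*(v + 1) = 0, so they meet at v = -1, 0.
For v in [-1, 0], x = -2*v**2 - 5*v - 1 is on the right; area = ∫[-1,0] (-2*v**2 - 2*v) dv = 1/3.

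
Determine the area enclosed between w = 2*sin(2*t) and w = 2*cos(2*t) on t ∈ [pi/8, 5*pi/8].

2*sqrt(2)

On [pi/8, 5*pi/8], (2*sin(2*t)) - (2*cos(2*t)) = 2*sin(2*t) - 2*cos(2*t) is ≥ 0 throughout, so the area is a single integral of |2*sin(2*t) - 2*cos(2*t)|.
∫[pi/8,5*pi/8] (2*sin(2*t) - 2*cos(2*t)) dt = 2*sqrt(2).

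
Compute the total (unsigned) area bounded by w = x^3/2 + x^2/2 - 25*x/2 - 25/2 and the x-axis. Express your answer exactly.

The curve meets the x-axis where x^3/2 + x^2/2 - 25*x/2 - 25/2 = 0, i.e. (x - 5)*(x + 1)*(x + 5)/2 = 0, at x = -5, -1, 5.
On [-5, -1] the curve lies above the axis; ∫[-5,-1] (x^3/2 + x^2/2 - 25*x/2 - 25/2) dx = 128/3, giving area 128/3.
On [-1, 5] the curve lies below the axis; ∫[-1,5] (x^3/2 + x^2/2 - 25*x/2 - 25/2) dx = -126, giving area 126.
Total area = 128/3 + 126 = 506/3.

506/3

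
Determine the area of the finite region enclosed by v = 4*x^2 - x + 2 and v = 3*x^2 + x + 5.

Set the curves equal: 4*x^2 - x + 2 = 3*x^2 + x + 5, so x^2 - 2*x - 3 = 0, which factors as (x - 3)*(x + 1) = 0. The curves meet at x = -1, 3.
On [-1, 3], v = 3*x^2 + x + 5 is on top; that piece has area ∫[-1,3] (-(x^2 - 2*x - 3)) dx = 32/3.

32/3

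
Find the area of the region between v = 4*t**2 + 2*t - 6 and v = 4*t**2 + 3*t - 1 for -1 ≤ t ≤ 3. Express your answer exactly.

24

On [-1, 3], (4*t**2 + 2*t - 6) - (4*t**2 + 3*t - 1) = -t - 5 is ≤ 0 throughout, so the area is a single integral of |-t - 5|.
∫[-1,3] (-t - 5) dt = -24; the area of that piece is 24.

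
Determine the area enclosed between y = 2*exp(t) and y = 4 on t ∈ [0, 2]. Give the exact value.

-14 + 8*log(2) + 2*exp(2)

The difference (2*exp(t)) - (4) = 2*exp(t) - 4 changes sign at t = log(2) inside [0, 2], so split the integral there.
∫[0,log(2)] (2*exp(t) - 4) dt = 2 - log(16); the area of that piece is -2 + log(16).
∫[log(2),2] (2*exp(t) - 4) dt = -12 + 4*log(2) + 2*exp(2).
Total area = (-2 + log(16)) + (-12 + 4*log(2) + 2*exp(2)) = -14 + 8*log(2) + 2*exp(2).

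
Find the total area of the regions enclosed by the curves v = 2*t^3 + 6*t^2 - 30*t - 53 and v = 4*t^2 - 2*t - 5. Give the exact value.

Set the curves equal: 2*t^3 + 6*t^2 - 30*t - 53 = 4*t^2 - 2*t - 5, so 2*t^3 + 2*t^2 - 28*t - 48 = 0, which factors as 2*(t - 4)*(t + 2)*(t + 3) = 0. The curves meet at t = -3, -2, 4.
On [-3, -2], v = 2*t^3 + 6*t^2 - 30*t - 53 is on top; that piece has area ∫[-3,-2] (2*t^3 + 2*t^2 - 28*t - 48) dt = 13/6.
On [-2, 4], v = 4*t^2 - 2*t - 5 is on top; that piece has area ∫[-2,4] (-(2*t^3 + 2*t^2 - 28*t - 48)) dt = 288.
Total enclosed area = 13/6 + 288 = 1741/6.

1741/6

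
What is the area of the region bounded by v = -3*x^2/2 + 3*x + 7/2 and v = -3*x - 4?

Set the curves equal: -3*x^2/2 + 3*x + 7/2 = -3*x - 4, so -3*x^2/2 + 6*x + 15/2 = 0, which factors as -3*(x - 5)*(x + 1)/2 = 0. The curves meet at x = -1, 5.
On [-1, 5], v = -3*x^2/2 + 3*x + 7/2 is on top; that piece has area ∫[-1,5] (-3*x^2/2 + 6*x + 15/2) dx = 54.

54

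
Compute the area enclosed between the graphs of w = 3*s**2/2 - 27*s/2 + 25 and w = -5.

Set the curves equal: 3*s**2/2 - 27*s/2 + 25 = -5, so 3*s**2/2 - 27*s/2 + 30 = 0, which factors as 3*(s - 5)*(s - 4)/2 = 0. The curves meet at s = 4, 5.
On [4, 5], w = -5 is on top; that piece has area ∫[4,5] (-(3*s**2/2 - 27*s/2 + 30)) ds = 1/4.

1/4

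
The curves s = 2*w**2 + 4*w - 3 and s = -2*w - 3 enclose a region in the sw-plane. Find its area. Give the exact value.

9

Both boundary curves give s as a function of w, so integrate with respect to w. Setting them equal: 2*w**2 + 6*w = 0, i.e. 2*w*(w + 3) = 0, so they meet at w = -3, 0.
For w in [-3, 0], s = 2*w**2 + 4*w - 3 is on the left; area = ∫[-3,0] (-(2*w**2 + 6*w)) dw = 9.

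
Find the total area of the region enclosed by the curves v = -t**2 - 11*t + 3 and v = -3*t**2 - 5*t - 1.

1/3

Set the curves equal: -t**2 - 11*t + 3 = -3*t**2 - 5*t - 1, so 2*t**2 - 6*t + 4 = 0, which factors as 2*(t - 2)*(t - 1) = 0. The curves meet at t = 1, 2.
On [1, 2], v = -3*t**2 - 5*t - 1 is on top; that piece has area ∫[1,2] (-(2*t**2 - 6*t + 4)) dt = 1/3.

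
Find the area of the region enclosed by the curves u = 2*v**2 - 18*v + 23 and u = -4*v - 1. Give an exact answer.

Both boundary curves give u as a function of v, so integrate with respect to v. Setting them equal: 2*v**2 - 14*v + 24 = 0, i.e. 2*(v - 4)*(v - 3) = 0, so they meet at v = 3, 4.
For v in [3, 4], u = 2*v**2 - 18*v + 23 is on the left; area = ∫[3,4] (-(2*v**2 - 14*v + 24)) dv = 1/3.

1/3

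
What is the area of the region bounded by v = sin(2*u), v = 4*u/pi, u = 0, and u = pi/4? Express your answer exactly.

On [0, pi/4], (sin(2*u)) - (4*u/pi) = -4*u/pi + sin(2*u) is ≥ 0 throughout, so the area is a single integral of |-4*u/pi + sin(2*u)|.
∫[0,pi/4] (-4*u/pi + sin(2*u)) du = 1/2 - pi/8.

1/2 - pi/8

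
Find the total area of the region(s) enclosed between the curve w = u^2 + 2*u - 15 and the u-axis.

256/3

The curve meets the u-axis where u^2 + 2*u - 15 = 0, i.e. (u - 3)*(u + 5) = 0, at u = -5, 3.
On [-5, 3] the curve lies below the axis; ∫[-5,3] (u^2 + 2*u - 15) du = -256/3, giving area 256/3.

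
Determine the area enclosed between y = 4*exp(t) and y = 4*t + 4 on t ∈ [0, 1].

-10 + 4*exp(1)

On [0, 1], (4*exp(t)) - (4*t + 4) = -4*t + 4*exp(t) - 4 is ≥ 0 throughout, so the area is a single integral of |-4*t + 4*exp(t) - 4|.
∫[0,1] (-4*t + 4*exp(t) - 4) dt = -10 + 4*exp(1).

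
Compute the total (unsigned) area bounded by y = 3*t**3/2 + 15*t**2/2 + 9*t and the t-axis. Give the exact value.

The curve meets the t-axis where 3*t**3/2 + 15*t**2/2 + 9*t = 0, i.e. 3*t*(t + 2)*(t + 3)/2 = 0, at t = -3, -2, 0.
On [-3, -2] the curve lies above the axis; ∫[-3,-2] (3*t**3/2 + 15*t**2/2 + 9*t) dt = 5/8, giving area 5/8.
On [-2, 0] the curve lies below the axis; ∫[-2,0] (3*t**3/2 + 15*t**2/2 + 9*t) dt = -4, giving area 4.
Total area = 5/8 + 4 = 37/8.

37/8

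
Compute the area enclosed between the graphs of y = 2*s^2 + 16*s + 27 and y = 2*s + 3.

Set the curves equal: 2*s^2 + 16*s + 27 = 2*s + 3, so 2*s^2 + 14*s + 24 = 0, which factors as 2*(s + 3)*(s + 4) = 0. The curves meet at s = -4, -3.
On [-4, -3], y = 2*s + 3 is on top; that piece has area ∫[-4,-3] (-(2*s^2 + 14*s + 24)) ds = 1/3.

1/3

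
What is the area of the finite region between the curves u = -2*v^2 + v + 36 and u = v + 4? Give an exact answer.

Both boundary curves give u as a function of v, so integrate with respect to v. Setting them equal: -2*v^2 + 32 = 0, i.e. -2*(v - 4)*(v + 4) = 0, so they meet at v = -4, 4.
For v in [-4, 4], u = -2*v^2 + v + 36 is on the right; area = ∫[-4,4] (-2*v^2 + 32) dv = 512/3.

512/3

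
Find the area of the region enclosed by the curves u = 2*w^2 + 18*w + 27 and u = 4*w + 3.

1/3

Both boundary curves give u as a function of w, so integrate with respect to w. Setting them equal: 2*w^2 + 14*w + 24 = 0, i.e. 2*(w + 3)*(w + 4) = 0, so they meet at w = -4, -3.
For w in [-4, -3], u = 2*w^2 + 18*w + 27 is on the left; area = ∫[-4,-3] (-(2*w^2 + 14*w + 24)) dw = 1/3.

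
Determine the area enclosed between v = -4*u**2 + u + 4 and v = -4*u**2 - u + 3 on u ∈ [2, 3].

6

On [2, 3], (-4*u**2 + u + 4) - (-4*u**2 - u + 3) = 2*u + 1 is ≥ 0 throughout, so the area is a single integral of |2*u + 1|.
∫[2,3] (2*u + 1) du = 6.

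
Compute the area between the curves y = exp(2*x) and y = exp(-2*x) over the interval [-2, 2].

-2 + exp(-4) + exp(4)

The difference (exp(2*x)) - (exp(-2*x)) = exp(2*x) - exp(-2*x) changes sign at x = 0 inside [-2, 2], so split the integral there.
∫[-2,0] (exp(2*x) - exp(-2*x)) dx = -exp(4)/2 - exp(-4)/2 + 1; the area of that piece is -1 + exp(-4)/2 + exp(4)/2.
∫[0,2] (exp(2*x) - exp(-2*x)) dx = -1 + exp(-4)/2 + exp(4)/2.
Total area = (-1 + exp(-4)/2 + exp(4)/2) + (-1 + exp(-4)/2 + exp(4)/2) = -2 + exp(-4) + exp(4).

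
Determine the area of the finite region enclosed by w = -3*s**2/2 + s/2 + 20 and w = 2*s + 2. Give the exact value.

Set the curves equal: -3*s**2/2 + s/2 + 20 = 2*s + 2, so -3*s**2/2 - 3*s/2 + 18 = 0, which factors as -3*(s - 3)*(s + 4)/2 = 0. The curves meet at s = -4, 3.
On [-4, 3], w = -3*s**2/2 + s/2 + 20 is on top; that piece has area ∫[-4,3] (-3*s**2/2 - 3*s/2 + 18) ds = 343/4.

343/4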